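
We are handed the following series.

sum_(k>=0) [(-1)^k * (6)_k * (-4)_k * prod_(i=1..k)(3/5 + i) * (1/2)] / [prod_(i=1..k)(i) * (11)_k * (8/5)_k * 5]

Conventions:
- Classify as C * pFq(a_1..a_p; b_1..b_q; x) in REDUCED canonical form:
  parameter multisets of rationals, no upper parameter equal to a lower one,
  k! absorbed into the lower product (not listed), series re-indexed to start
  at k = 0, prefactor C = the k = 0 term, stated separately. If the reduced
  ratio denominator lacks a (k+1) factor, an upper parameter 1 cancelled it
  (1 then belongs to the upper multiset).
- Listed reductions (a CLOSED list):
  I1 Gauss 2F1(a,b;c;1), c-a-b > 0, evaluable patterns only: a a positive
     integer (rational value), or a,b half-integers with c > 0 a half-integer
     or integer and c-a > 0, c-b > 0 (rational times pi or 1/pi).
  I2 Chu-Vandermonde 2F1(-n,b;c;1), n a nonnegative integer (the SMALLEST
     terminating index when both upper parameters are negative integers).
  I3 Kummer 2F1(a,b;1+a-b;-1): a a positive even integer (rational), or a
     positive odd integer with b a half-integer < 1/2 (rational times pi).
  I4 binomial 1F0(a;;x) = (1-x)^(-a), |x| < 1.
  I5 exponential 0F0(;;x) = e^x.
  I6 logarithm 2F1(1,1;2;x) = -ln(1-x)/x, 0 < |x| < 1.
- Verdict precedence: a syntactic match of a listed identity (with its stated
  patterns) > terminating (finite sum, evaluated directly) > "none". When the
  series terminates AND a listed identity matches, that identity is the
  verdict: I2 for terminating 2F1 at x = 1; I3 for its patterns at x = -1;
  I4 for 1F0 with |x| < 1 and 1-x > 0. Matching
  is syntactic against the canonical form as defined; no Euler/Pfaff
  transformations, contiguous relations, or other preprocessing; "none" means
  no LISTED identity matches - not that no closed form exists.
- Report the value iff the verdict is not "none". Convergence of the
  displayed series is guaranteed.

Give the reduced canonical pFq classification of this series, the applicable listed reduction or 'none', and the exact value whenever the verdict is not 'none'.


At argument -1: a 2F1 with upper {-4, 6}, lower {11}, scaled by C = 1/10. Verdict: Kummer's theorem (I3) matches (x = -1; c = 11 equals 1+a-b for upper {-4, 6}: listed pattern). Exact value: 3/5.

The tell: t_0 being 1/10, the parameter 8/5 appears in both the upper and lower lists and cancels.
Ratio: r(k) = (-1) * (k-4) (k+6) / [(k+11) (k+1)] - rational in k. x = (-1); t_0 = 1/10; negate the roots.


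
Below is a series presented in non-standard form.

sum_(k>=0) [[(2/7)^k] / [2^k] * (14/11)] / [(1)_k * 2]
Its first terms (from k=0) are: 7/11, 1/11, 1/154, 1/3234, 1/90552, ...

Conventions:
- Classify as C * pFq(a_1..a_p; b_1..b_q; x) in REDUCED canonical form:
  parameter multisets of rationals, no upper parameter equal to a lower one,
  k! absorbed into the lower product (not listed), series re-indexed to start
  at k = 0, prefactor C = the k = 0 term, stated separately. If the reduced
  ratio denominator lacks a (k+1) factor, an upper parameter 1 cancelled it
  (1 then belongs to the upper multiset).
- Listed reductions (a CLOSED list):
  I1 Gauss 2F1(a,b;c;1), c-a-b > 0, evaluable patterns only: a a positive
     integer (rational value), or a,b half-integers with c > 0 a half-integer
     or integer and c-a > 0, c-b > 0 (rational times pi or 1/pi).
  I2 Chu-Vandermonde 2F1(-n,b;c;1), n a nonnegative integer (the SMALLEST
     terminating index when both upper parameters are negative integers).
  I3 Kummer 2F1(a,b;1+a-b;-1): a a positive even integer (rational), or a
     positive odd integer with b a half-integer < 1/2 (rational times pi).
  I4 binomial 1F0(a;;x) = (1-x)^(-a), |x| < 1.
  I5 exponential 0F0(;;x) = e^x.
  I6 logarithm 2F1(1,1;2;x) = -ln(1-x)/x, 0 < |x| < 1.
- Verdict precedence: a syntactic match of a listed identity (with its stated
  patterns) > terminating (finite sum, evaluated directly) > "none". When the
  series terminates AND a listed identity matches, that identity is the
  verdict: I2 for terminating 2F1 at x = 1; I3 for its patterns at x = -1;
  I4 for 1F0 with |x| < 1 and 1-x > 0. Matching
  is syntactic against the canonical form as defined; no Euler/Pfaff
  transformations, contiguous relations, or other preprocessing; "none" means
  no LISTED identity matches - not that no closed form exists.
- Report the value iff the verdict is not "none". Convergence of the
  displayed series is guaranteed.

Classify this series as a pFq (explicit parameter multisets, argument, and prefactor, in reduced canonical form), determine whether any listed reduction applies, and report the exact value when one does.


At argument 1/7: a 0F0 with upper {-}, lower {-}, scaled by C = 7/11. Verdict: the exponential series (I5) matches (the 0F0 exponential series at x = 1/7). Value: (7/11) * e^(1/7).

Key step: with t_0 = 7/11, the two k-th powers (C = 7/11) combine into one argument.
Term ratio: r(k) = (1/7) * 1 / [(k+1)] - poly over poly, x = (1/7) from leading terms; C = 7/11 at k = 0.


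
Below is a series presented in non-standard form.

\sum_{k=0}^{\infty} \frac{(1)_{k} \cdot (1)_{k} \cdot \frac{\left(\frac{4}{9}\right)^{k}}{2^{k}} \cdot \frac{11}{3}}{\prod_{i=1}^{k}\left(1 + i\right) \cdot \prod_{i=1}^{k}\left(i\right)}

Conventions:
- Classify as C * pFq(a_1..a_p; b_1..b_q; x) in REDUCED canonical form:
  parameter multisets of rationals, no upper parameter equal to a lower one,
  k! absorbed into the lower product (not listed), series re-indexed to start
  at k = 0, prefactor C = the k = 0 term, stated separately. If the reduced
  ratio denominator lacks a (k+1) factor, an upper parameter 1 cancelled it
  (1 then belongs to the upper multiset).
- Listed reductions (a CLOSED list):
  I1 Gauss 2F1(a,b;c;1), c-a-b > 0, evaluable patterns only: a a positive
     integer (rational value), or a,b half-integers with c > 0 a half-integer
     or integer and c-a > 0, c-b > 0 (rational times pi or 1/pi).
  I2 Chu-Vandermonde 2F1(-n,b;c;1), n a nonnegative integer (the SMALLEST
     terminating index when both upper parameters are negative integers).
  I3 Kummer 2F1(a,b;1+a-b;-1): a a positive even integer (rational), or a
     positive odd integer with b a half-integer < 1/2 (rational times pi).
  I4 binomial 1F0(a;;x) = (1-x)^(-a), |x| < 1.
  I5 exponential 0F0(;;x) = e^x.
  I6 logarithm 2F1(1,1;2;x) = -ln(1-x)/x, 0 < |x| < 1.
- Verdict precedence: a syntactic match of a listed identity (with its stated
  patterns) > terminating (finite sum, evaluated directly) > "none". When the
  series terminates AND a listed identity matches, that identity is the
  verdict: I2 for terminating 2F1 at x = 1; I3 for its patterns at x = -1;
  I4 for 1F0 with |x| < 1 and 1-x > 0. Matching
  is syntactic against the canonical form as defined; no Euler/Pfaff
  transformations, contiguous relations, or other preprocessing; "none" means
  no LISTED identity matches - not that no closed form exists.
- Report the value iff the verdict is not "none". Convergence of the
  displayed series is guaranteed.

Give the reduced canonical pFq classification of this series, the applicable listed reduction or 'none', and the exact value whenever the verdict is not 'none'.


Reduced: x = \frac{2}{9}, 2F1, upper = {1, 1}, lower = {2}, C = \frac{11}{3}. Verdict (x = \frac{2}{9}): the logarithmic series (I6) applies (the logarithm: parameters (1,1;2), x = \frac{2}{9}). Value: \left(-\frac{33}{2}\right) \cdot \ln\left(\frac{7}{9}\right).

First insight: t_0 = \frac{11}{3} here, and the lower running product (prefactor 11/3) is a rising factorial.
Term ratio: r(k) = \frac{2}{9} * (k+1) (k+1) / [(k+2) (k+1)] - rational; roots negated = parameters, x = \frac{2}{9}, C = \frac{11}{3}.


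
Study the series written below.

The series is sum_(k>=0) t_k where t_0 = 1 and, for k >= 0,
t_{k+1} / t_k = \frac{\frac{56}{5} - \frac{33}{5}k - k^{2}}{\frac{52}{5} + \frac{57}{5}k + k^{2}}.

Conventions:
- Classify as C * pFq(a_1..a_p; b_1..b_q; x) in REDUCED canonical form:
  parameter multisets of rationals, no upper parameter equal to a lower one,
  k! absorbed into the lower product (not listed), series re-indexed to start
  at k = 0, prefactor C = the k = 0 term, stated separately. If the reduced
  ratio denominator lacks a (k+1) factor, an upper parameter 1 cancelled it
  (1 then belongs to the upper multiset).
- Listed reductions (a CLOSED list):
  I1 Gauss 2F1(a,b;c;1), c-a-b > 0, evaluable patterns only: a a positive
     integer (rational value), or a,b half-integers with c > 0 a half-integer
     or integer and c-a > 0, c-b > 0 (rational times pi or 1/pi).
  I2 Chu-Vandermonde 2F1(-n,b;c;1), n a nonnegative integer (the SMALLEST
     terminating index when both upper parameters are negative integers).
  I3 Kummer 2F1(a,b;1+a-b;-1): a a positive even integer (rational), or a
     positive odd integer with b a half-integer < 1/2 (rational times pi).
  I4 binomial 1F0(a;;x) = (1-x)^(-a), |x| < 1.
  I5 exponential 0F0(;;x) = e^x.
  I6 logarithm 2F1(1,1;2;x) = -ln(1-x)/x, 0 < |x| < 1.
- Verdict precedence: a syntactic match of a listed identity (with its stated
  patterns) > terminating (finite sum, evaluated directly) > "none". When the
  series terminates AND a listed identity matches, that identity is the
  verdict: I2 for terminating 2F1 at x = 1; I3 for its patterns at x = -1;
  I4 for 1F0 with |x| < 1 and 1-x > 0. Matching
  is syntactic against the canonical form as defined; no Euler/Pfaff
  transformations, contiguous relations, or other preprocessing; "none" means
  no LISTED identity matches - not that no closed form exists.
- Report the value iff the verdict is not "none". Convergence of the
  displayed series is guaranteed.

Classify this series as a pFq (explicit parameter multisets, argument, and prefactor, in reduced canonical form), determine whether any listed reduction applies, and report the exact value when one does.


Prefactor 1, argument -1: 2F1 with upper {-\frac{7}{5}, 8} over lower {\frac{52}{5}}. Verdict: the Kummer evaluation I3 fires (x = -1; c = \frac{52}{5} equals 1+a-b for upper {-\frac{7}{5}, 8}: listed pattern). Exact value: \frac{6956}{3125}.

Key step: t_0 = 1 here, and roots of the ratio polynomials (C = 1, x = -1) are the negated parameters.
Term ratio: r(k) = -1 * (k-\frac{7}{5}) (k+8) / [(k+\frac{52}{5}) (k+1)] - rational in k. x = -1; t_0 = 1; negate the roots.


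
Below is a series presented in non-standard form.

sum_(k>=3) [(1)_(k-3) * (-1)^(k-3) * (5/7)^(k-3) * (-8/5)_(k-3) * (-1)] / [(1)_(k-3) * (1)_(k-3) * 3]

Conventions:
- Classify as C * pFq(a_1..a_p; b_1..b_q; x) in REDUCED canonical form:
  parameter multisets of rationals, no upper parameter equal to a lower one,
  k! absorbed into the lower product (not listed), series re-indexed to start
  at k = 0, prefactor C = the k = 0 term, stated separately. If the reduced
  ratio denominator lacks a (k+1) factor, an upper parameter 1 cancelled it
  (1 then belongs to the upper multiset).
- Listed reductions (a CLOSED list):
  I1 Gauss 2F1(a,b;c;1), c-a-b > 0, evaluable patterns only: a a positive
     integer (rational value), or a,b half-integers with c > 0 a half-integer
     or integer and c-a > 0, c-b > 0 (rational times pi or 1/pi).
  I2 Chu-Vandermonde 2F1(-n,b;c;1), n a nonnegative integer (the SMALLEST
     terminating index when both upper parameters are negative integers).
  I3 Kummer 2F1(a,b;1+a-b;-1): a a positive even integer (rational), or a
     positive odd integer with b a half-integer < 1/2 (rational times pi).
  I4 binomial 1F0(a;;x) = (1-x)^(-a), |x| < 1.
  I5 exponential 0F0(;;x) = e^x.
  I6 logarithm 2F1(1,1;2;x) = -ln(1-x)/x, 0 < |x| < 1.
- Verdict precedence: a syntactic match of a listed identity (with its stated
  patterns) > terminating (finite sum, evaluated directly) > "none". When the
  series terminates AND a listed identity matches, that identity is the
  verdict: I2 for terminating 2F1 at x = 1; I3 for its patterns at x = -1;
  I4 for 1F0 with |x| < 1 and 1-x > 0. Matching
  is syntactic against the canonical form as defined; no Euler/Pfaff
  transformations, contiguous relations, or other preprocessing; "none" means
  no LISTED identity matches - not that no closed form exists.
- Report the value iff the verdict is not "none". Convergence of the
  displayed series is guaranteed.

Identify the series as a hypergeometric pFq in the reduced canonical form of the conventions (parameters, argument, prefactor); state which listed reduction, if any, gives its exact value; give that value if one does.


With C = -1/3: the canonical form is 1F0(-8/5; -; -5/7). Verdict: the binomial series (I4) fires (the 1F0 binomial series: exponent 8/5, x = -5/7). Its exact value is (-1/3) * (12/7)^(8/5).

First insight: x = (-5/7) and the parameter 1 appears in both the upper and lower lists and cancels.
Ratio: r(k) = (-5/7) * (k-8/5) / [(k+1)] ; factor over Q: parameters, x = (-5/7), and C = -1/3.


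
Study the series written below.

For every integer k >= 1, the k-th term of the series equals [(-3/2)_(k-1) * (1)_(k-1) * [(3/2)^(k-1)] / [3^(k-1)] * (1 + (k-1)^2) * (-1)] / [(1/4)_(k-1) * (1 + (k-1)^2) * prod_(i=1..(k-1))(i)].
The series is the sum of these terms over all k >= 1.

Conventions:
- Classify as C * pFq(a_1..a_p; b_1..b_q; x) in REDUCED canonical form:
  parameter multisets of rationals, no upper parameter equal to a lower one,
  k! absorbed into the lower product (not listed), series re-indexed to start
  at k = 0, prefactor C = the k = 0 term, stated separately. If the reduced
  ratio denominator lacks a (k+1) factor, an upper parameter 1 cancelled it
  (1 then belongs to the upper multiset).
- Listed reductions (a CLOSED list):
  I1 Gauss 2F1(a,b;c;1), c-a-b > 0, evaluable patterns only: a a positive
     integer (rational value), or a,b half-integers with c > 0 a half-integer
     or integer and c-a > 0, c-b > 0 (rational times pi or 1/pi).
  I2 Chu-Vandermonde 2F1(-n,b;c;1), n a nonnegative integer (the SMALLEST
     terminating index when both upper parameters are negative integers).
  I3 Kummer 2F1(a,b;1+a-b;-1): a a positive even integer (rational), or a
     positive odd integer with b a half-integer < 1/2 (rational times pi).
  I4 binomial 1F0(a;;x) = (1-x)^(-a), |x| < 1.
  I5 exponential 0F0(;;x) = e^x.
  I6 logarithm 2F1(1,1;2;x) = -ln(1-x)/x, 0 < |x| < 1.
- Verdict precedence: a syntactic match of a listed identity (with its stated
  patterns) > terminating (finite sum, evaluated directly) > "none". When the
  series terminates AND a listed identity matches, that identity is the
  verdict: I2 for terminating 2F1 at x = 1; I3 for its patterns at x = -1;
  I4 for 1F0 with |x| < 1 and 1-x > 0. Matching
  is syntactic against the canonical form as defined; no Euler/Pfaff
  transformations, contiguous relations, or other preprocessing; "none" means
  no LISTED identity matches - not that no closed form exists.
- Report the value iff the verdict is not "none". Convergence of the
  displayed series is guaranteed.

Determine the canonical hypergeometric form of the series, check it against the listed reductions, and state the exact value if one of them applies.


The series (x = 1/2) is 2F1: upper {-3/2, 1}, lower {1/4}, prefactor -1. Verdict: none (x = 1/2): each listed identity misses the multisets {-3/2, 1} ; {1/4}.

Key observation: from the first term -1: the two k-th powers (prefactor -1) combine into one argument.
Ratio: r(k) = (1/2) * (k-3/2) (k+1) / [(k+1/4) (k+1)] ; factor over Q: parameters, x = (1/2), and C = -1.


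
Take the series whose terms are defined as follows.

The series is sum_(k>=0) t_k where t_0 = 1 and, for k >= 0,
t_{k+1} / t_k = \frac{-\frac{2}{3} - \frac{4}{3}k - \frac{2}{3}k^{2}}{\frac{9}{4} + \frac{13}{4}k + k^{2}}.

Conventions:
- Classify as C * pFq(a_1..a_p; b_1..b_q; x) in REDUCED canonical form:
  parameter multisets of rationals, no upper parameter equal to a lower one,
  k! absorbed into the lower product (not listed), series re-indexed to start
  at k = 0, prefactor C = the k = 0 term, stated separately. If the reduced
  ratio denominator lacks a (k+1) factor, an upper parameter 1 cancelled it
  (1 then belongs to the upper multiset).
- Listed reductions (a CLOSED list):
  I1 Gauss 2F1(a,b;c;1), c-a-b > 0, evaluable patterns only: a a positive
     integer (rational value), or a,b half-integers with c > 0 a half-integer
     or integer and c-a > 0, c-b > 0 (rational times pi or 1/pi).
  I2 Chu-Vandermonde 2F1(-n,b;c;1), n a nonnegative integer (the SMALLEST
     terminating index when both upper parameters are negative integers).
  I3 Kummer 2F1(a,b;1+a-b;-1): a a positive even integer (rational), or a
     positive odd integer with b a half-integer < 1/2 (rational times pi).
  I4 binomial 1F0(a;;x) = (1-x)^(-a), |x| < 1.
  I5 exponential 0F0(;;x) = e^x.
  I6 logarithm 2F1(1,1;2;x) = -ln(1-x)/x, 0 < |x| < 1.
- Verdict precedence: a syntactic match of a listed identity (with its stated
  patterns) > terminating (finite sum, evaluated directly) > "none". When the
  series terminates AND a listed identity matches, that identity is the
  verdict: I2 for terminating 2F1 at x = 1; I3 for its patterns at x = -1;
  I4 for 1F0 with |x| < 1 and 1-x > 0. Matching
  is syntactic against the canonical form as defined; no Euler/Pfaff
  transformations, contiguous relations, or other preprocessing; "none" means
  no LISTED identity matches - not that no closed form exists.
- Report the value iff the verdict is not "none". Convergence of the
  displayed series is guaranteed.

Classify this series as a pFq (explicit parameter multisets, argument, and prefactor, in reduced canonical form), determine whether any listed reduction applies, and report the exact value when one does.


This is 1 * 2F1(1, 1; \frac{9}{4}; -\frac{2}{3}) in reduced canonical form. Verdict: none. Every listed pattern misses the 2F1 form at -\frac{2}{3}, upper {1, 1}.

Key observation: from the first term 1: roots of the ratio polynomials (C = 1, x = -2/3) are the negated parameters.
Adjacent-term ratio: r(k) = -\frac{2}{3} * (k+1) (k+1) / [(k+\frac{9}{4}) (k+1)] - rational in k. x = -\frac{2}{3}; t_0 = 1; negate the roots.


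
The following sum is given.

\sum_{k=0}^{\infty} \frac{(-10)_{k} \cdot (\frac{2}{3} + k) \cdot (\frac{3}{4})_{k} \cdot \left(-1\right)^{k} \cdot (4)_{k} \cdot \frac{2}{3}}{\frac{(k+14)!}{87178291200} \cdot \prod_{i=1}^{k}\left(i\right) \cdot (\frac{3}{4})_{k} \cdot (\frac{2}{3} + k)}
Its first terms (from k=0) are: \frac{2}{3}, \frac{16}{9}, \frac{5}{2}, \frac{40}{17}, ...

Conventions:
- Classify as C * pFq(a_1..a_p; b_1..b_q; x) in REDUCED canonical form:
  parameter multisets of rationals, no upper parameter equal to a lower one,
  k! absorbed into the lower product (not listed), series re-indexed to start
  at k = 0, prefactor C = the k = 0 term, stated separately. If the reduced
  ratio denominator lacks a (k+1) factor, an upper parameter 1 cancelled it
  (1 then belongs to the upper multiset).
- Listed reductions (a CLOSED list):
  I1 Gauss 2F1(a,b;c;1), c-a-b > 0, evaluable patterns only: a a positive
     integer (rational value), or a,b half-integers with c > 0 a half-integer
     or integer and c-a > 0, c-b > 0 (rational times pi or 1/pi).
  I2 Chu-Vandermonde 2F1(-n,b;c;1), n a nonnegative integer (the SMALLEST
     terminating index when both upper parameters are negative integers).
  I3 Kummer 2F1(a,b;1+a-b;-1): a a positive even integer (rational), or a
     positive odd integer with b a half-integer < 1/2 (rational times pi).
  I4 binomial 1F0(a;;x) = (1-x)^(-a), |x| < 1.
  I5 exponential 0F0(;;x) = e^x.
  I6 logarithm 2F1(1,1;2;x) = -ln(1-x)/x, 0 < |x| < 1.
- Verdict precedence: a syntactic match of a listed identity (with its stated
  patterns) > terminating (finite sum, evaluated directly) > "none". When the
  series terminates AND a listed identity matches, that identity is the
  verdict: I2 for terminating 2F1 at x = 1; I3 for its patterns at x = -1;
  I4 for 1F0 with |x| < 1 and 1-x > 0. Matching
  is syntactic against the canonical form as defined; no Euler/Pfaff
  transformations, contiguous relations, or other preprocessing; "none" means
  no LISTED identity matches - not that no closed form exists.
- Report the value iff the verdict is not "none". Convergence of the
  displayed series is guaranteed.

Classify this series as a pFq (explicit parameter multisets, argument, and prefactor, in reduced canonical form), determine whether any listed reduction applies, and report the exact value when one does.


First insight: x = -1 and the denominator's factorial ratio (C = 2/3, x = -1) is a lower Pochhammer.
Consecutive-term ratio: r(k) = -1 * (k-10) (k+4) / [(k+15) (k+1)] - rational; roots negated = parameters, x = -1, C = \frac{2}{3}.

x = -1 here; the reduced form reads 2F1, upper {-10, 4}, lower {15}, C = \frac{2}{3}. Verdict: the Kummer evaluation I3 applies (x = -1; c = 15 equals 1+a-b for upper {-10, 4}: listed pattern). Exact value: \frac{91}{9}.


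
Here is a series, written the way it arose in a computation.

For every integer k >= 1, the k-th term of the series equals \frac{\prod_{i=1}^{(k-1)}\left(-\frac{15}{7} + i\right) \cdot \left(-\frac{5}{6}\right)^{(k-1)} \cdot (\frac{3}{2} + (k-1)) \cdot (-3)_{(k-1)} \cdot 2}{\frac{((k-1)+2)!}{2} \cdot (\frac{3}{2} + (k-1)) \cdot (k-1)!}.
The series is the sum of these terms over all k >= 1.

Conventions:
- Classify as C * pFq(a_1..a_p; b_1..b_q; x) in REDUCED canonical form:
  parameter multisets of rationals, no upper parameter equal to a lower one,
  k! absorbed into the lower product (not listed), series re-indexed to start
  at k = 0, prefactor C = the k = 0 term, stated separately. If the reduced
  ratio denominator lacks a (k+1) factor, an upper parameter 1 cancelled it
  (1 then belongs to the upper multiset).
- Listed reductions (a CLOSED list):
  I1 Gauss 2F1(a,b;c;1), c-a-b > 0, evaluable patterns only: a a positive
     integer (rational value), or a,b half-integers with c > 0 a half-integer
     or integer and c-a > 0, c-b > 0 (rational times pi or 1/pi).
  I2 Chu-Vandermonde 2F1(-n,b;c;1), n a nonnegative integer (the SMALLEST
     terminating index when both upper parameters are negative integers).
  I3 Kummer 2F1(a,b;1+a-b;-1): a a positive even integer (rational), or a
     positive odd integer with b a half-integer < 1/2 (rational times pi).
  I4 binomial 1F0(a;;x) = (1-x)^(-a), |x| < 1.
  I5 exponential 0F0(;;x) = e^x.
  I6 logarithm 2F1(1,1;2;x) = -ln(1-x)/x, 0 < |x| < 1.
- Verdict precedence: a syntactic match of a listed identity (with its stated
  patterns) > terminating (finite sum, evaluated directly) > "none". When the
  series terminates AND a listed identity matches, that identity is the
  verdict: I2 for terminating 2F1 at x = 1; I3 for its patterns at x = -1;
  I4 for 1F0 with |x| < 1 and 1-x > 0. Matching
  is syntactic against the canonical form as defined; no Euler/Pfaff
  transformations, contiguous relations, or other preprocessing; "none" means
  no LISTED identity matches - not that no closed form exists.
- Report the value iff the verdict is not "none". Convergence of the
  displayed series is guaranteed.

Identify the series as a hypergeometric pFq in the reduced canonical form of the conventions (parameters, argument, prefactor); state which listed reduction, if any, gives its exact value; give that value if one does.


Classification (C = 2): 2F1 with upper {-3, -\frac{8}{7}}, lower {3}, argument x = -\frac{5}{6}. Verdict: terminating (-3 upstairs). 4 nonzero terms in all; added directly. Exact value: \frac{1432}{9261}.

Key observation: x = -\frac{5}{6} and the denominator's factorial ratio (C = 2) is a lower Pochhammer.
Adjacent-term ratio: r(k) = -\frac{5}{6} * (k-3) (k-\frac{8}{7}) / [(k+3) (k+1)] ; factor over Q: parameters, x = -\frac{5}{6}, and C = 2.


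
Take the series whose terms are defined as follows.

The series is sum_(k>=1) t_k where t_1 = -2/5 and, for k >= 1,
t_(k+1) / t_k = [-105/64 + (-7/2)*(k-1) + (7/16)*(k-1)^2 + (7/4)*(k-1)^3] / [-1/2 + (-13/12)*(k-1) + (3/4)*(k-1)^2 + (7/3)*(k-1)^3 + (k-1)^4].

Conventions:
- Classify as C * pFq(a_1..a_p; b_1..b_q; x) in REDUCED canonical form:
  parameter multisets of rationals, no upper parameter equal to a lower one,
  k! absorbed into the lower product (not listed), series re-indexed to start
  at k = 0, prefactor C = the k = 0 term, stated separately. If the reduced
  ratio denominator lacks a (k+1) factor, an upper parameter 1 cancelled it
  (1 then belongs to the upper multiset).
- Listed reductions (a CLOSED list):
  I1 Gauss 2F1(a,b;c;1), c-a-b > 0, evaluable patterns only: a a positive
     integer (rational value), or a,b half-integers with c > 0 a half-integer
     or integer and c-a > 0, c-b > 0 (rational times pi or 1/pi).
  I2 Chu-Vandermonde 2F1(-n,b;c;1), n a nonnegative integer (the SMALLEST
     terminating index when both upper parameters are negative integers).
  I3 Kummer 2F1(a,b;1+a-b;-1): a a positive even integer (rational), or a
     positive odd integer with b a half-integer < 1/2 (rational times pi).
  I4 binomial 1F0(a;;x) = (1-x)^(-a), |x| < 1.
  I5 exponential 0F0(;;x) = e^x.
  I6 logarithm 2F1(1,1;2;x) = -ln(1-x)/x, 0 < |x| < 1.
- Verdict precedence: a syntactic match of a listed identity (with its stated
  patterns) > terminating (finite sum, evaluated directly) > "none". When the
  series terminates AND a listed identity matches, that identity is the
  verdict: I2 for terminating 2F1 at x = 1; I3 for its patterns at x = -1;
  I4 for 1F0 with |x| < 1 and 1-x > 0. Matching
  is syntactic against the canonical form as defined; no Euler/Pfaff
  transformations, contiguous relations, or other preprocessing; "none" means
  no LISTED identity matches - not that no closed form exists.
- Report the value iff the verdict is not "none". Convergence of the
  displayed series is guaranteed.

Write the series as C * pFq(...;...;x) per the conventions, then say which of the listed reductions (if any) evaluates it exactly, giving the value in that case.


Structural cue: from the first term -2/5: the ratio is unreduced: k + 1/2 divides both sides (C = -2/5).
Ratio: r(k) = (7/4) * (k-3/2) (k+5/4) / [(k-2/3) (k+3/2) (k+1)] - rational in k. x = (7/4); t_0 = -2/5; negate the roots.

At argument 7/4: a 2F2 with upper {-3/2, 5/4}, lower {-2/3, 3/2}, scaled by C = -2/5. Verdict: none. A 2F2 with upper {-3/2, 5/4} fits none of I1-I6 at x = 7/4; the sum runs forever.


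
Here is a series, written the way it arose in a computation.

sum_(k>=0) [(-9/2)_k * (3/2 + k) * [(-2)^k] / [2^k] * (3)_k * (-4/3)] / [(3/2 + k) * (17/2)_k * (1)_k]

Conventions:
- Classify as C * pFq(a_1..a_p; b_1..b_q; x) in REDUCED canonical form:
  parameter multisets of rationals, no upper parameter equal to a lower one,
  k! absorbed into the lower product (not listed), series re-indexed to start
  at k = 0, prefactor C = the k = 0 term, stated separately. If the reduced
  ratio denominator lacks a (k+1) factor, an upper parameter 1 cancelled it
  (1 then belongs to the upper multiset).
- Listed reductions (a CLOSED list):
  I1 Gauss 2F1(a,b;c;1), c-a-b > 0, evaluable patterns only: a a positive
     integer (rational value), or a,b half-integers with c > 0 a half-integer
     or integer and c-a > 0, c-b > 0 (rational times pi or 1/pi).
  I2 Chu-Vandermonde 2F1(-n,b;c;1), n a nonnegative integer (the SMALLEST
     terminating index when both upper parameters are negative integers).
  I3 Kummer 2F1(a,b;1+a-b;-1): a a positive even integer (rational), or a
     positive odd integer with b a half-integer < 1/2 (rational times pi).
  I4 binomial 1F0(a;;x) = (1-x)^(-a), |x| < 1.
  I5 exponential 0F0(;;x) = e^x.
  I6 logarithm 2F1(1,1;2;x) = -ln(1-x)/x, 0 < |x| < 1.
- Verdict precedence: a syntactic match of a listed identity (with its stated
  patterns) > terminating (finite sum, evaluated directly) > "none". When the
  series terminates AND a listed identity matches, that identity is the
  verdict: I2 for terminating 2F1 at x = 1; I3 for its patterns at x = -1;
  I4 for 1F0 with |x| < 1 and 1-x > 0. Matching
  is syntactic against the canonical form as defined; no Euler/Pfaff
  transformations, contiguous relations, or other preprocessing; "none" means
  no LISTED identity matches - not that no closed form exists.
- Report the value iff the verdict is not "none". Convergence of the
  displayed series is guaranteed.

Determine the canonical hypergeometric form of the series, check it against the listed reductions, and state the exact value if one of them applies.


This is -4/3 * 2F1(-9/2, 3; 17/2; -1) in reduced canonical form. Verdict at x = -1: Kummer (I3) matches (x = -1; c = 17/2 equals 1+a-b for upper {-9/2, 3}: listed pattern). Hence: (-15015/8192) * pi.

Structural cue: from the first term -4/3: (1)_k (C = -4/3) is k! itself.
Adjacent-term ratio: r(k) = (-1) * (k-9/2) (k+3) / [(k+17/2) (k+1)] - poly over poly, x = (-1) from leading terms; C = -4/3 at k = 0.


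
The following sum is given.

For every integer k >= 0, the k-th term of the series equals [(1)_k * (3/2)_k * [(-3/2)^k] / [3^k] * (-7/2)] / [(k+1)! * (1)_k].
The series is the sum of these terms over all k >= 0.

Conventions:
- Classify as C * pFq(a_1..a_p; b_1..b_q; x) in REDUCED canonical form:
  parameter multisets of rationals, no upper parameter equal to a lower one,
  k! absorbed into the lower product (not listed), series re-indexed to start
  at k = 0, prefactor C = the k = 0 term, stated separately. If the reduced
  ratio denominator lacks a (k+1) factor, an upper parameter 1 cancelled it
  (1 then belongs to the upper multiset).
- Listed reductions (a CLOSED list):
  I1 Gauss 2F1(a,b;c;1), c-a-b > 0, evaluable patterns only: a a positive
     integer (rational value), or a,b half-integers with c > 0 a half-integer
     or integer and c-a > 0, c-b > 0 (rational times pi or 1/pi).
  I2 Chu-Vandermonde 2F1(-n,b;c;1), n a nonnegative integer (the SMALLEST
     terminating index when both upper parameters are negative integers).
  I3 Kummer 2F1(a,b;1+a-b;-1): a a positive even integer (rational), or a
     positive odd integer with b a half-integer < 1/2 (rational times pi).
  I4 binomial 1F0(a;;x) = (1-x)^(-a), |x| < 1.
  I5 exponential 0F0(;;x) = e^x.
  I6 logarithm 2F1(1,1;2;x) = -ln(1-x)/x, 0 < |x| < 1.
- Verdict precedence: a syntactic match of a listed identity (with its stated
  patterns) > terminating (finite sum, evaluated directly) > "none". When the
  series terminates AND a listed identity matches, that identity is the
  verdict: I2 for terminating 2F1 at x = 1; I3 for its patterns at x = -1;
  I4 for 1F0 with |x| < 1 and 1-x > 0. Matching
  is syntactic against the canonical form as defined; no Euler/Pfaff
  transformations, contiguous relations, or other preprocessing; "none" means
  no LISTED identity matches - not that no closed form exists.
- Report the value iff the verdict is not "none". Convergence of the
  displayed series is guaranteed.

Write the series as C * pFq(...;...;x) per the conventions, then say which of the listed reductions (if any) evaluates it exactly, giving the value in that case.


With C = -7/2: the canonical form is 2F1(1, 3/2; 2; -1/2). Verdict: none (x = -1/2): each listed identity misses the multisets {1, 3/2} ; {2}.

Key observation: t_0 = -7/2 here, and the two k-th powers (prefactor -7/2) combine into one argument.
Ratio: r(k) = (-1/2) * (k+1) (k+3/2) / [(k+2) (k+1)] ; factor over Q: parameters, x = (-1/2), and C = -7/2.


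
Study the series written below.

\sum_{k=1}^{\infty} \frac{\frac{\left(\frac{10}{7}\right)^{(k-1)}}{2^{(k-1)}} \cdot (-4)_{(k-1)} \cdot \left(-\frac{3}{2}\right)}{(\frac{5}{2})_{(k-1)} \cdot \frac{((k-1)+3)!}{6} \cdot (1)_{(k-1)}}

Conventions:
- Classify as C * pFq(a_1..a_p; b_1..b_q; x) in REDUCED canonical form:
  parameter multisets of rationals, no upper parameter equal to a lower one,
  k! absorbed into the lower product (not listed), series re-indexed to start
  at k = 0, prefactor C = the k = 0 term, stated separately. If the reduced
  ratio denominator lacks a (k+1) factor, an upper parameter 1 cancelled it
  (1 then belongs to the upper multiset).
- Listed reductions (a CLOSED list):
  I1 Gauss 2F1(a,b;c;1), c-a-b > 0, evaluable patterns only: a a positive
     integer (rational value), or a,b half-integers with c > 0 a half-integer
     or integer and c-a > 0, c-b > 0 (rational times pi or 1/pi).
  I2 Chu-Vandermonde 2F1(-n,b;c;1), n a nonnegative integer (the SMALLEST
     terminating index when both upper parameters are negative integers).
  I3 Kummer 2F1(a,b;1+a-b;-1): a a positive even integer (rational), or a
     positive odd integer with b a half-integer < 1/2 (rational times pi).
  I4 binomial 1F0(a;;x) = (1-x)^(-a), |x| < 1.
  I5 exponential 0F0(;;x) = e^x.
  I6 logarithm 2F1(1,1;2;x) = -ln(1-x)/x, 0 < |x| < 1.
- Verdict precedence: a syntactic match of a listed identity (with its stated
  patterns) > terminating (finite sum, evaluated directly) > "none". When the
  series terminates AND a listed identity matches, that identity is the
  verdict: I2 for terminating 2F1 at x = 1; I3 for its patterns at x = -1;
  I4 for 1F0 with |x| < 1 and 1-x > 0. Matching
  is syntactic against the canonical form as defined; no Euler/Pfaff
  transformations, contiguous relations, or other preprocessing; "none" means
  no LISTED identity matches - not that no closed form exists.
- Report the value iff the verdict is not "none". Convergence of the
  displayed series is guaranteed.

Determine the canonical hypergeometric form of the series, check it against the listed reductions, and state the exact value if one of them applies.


At argument \frac{5}{7}: a 1F2 with upper {-4}, lower {\frac{5}{2}, 4}, scaled by C = -\frac{3}{2}. Verdict: terminating (-4 upstairs). 5 nonzero terms in all; added directly. Its exact value is -\frac{25558891}{23294502}.

First insight: t_0 = -\frac{3}{2} here, and the two k-th powers (prefactor -3/2) combine into one argument.
Step ratio: r(k) = \frac{5}{7} * (k-4) / [(k+\frac{5}{2}) (k+4) (k+1)] ; factor over Q: parameters, x = \frac{5}{7}, and C = -\frac{3}{2}.


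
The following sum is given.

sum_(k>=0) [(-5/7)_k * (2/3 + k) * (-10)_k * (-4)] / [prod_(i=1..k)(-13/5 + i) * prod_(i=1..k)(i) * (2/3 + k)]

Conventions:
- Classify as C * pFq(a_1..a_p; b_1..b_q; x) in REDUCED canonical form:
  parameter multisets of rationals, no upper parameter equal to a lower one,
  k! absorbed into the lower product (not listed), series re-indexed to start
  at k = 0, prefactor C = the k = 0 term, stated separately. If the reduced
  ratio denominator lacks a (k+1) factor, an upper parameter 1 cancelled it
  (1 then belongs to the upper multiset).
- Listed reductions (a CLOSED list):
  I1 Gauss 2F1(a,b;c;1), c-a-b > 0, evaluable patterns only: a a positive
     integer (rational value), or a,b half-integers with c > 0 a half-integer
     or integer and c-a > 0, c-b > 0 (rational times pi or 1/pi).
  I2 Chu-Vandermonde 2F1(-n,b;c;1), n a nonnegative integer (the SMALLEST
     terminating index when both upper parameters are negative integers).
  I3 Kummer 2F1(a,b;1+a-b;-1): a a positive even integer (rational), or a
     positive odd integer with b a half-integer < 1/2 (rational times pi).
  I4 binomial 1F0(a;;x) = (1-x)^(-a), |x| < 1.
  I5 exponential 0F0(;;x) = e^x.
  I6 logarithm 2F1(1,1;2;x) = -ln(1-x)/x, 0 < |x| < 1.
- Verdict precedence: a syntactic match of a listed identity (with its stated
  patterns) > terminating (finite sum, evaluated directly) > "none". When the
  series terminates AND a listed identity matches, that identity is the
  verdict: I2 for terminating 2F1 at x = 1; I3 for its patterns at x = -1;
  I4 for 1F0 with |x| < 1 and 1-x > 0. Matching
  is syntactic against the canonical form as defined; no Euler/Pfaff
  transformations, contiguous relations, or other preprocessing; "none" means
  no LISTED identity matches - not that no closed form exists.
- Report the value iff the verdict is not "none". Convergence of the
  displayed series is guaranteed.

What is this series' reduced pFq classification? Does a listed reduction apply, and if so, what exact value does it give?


With C = -4: the canonical form is 2F1(-10, -5/7; -8/5; 1). Verdict at x = 1: Chu-Vandermonde (I2) matches (terminating 2F1 at x = 1 with n = 10, b = -5/7, c = -8/5). Exact value: 4957980266083/1109280302823.

Key observation: with t_0 = -4, the lower running product (C = -4, x = 1) is a rising factorial.
Ratio: r(k) = 1 * (k-10) (k-5/7) / [(k-8/5) (k+1)] - poly over poly, x = 1 from leading terms; C = -4 at k = 0.


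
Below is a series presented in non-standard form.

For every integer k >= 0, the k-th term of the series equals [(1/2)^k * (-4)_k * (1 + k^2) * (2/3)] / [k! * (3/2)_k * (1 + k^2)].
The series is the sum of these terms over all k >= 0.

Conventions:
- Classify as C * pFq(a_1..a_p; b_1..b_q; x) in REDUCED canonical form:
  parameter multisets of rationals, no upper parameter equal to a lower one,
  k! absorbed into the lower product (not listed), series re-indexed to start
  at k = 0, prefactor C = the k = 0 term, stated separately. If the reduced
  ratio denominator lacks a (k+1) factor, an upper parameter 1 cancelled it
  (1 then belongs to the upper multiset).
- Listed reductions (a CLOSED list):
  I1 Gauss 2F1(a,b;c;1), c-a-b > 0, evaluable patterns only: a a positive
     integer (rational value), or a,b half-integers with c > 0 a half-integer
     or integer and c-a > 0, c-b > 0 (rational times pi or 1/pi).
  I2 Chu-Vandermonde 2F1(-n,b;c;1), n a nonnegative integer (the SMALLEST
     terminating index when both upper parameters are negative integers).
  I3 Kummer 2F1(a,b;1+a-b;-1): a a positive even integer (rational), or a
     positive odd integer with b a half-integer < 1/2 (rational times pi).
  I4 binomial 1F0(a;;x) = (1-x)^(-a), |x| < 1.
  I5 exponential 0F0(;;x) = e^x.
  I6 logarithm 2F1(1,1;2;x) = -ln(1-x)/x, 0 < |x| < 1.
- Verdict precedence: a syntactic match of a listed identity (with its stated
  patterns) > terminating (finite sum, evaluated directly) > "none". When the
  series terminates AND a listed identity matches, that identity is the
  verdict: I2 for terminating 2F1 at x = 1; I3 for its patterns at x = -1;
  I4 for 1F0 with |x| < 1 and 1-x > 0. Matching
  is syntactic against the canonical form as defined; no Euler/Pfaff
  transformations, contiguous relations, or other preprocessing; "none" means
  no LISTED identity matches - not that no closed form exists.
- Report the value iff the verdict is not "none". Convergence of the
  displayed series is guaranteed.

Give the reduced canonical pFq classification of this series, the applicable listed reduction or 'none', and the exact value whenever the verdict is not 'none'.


At argument 1/2: a 1F1 with upper {-4}, lower {3/2}, scaled by C = 2/3. Verdict: terminating - upper -4 stops the sum at k = 4; the 5 terms are added exactly. Sum: 8/405.

First insight: with t_0 = 2/3, striking the common factor k^2 + 1 reduces the term (prefactor 2/3).
Term ratio: r(k) = (1/2) * (k-4) / [(k+3/2) (k+1)] - rational in k, leading ratio (1/2); with t_0 = 2/3, classification follows.


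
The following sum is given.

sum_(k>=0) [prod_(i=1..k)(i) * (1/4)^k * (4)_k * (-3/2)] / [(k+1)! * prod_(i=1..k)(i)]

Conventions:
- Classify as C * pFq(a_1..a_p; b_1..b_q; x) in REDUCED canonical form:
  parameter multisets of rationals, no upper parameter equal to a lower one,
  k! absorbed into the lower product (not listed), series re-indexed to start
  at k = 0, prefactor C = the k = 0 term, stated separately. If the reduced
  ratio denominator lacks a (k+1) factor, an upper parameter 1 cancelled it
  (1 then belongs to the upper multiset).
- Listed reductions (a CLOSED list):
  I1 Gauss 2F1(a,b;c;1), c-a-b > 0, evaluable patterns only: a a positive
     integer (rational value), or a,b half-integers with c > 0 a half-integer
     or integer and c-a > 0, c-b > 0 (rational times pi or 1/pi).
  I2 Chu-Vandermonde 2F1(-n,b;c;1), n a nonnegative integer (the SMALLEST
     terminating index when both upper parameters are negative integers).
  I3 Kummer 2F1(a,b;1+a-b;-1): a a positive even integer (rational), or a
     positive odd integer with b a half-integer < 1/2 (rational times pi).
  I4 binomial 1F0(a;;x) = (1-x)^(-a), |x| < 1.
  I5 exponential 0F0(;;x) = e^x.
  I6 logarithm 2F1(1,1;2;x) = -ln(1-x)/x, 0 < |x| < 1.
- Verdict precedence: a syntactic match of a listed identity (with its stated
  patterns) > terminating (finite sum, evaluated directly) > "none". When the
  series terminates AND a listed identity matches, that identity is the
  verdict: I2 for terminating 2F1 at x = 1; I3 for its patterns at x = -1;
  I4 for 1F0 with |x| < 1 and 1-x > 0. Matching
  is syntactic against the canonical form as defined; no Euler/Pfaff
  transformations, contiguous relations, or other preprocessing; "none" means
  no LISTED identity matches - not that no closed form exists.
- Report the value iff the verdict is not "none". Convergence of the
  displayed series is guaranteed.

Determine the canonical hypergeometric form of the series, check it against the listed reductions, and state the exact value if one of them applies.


x = 1/4 here; the reduced form reads 2F1, upper {1, 4}, lower {2}, C = -3/2. Verdict: none here - no I1-I6 shape fits x = 1/4 with lower {2}.

Key step: t_0 = -3/2 here, and the running product (C = -3/2) telescopes to a rising factorial.
Term ratio: r(k) = (1/4) * (k+1) (k+4) / [(k+2) (k+1)] - rational in k, leading ratio (1/4); with t_0 = -3/2, classification follows.
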